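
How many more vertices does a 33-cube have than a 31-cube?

The 33-cube has 2^33 = 8589934592 vertices. The 31-cube has 2^31 = 2147483648 vertices. Difference: 8589934592 - 2147483648 = 6442450944.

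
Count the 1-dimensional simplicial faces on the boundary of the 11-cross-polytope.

Each 1-face is the convex hull of 2 vertices, one chosen as ±e_i from each of 2 distinct axes: 2^2·C(11,2) = 220.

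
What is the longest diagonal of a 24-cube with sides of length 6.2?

||(6.2,6.2,...,6.2)|| = √(24)·6.2 ≈ 30.3737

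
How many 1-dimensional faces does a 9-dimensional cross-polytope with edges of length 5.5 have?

Number of 1-faces = 2^(1+1) · C(9,1+1) = 4 · 36 = 144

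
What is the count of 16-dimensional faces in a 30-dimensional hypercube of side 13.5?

Choose 16 of 30 axes to span the face (C(30,16) = 145422675 ways), then fix each of the remaining 14 coordinates at one of its two extreme values (2^14 = 16384 ways): 145422675·16384 = 2382605107200.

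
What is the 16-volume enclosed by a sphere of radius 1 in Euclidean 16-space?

V_16(1) = π^(16/2) · (1)^16 / Γ(16/2 + 1) = π^8/40320 ≈ 0.235331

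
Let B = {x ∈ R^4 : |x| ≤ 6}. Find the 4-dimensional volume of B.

Volume = π^{4/2}·(6)^4/Γ(3) = 648·π^2 ≈ 6395.5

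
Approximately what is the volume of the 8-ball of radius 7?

Volume = π^{8/2}·(7)^8/Γ(5) = 5764801·π^4/24 ≈ 2.33977e+07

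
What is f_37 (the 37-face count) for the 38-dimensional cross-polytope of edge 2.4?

f_37(38-orthoplex) = 2^38 · (38 choose 38) = 274877906944.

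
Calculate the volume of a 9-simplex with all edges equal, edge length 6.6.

Volume = 6.6^9 · √(10/2^9) / 9! ≈ 9.15161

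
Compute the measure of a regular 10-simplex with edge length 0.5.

V = (0.5^10 / 10!) · √((10+1) / 2^10) ≈ 2.78922e-11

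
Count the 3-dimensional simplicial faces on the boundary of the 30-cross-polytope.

An n-cross-polytope has 2^(k+1)·C(n,k+1) k-faces. Here 2^4·C(30,4) = 16·27405 = 438480.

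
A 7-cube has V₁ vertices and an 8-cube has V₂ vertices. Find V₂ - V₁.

V₁ = 2^7 = 128. V₂ = 2^8 = 256. V₂ - V₁ = 128.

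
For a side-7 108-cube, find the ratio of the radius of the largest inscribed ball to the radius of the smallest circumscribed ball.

r_in = 7/2 (half the side); r_out = 7√108/2 (half the diagonal). Ratio = 1/√108 ≈ 0.096225.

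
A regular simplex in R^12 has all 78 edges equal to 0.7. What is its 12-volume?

For a regular n-simplex with edge a, V = (a^n / n!)·√((n+1)/2^n). With a=0.7, n=12: V ≈ 1.62791e-12.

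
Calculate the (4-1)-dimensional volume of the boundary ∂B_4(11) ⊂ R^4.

The surface area of an n-ball is 2π^(n/2) r^(n-1) / Γ(n/2). For n=4, r=11: 2662·π^2 ≈ 26272.9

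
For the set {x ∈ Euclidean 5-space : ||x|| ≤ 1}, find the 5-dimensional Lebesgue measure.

V_5(1) = π^(5/2) · (1)^5 / Γ(5/2 + 1) = 8·π^2/15 ≈ 5.26379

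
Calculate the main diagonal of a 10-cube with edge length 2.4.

||(2.4,2.4,...,2.4)|| = √(10)·2.4 ≈ 7.58947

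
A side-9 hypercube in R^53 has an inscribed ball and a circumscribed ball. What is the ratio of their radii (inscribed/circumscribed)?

Ratio = (s/2)/(s√53/2) = 53^(-1/2) ≈ 0.137361.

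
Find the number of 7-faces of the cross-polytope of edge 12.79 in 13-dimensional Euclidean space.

f_7(13-orthoplex) = 2^8 · (13 choose 8) = 329472.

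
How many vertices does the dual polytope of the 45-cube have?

An n-cross-polytope has 2n vertices; here n = 45, giving 90.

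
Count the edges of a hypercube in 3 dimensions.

An n-cube has n·2^(n-1) edges. With n = 3: 3·4 = 12.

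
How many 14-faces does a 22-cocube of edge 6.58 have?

f_14(22-orthoplex) = 2^15 · (22 choose 15) = 5588385792.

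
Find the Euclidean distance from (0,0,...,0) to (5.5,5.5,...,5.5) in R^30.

Diagonal = √30 · 5.5 ≈ 30.1247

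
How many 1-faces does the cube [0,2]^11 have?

The 11-cube has n·2^(n-1) = 11·2^10 = 11·1024 = 11264 edges.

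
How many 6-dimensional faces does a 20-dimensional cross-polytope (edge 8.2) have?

An n-cross-polytope has 2^(k+1)·C(n,k+1) k-faces. Here 2^7·C(20,7) = 128·77520 = 9922560.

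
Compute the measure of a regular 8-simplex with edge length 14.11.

For a regular n-simplex with edge a, V = (a^n / n!)·√((n+1)/2^n). With a=14.11, n=8: V ≈ 7306.29.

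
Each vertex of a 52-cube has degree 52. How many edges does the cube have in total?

An n-cube has n·2^(n-1) edges. With n = 52: 52·2251799813685248 = 117093590311632896.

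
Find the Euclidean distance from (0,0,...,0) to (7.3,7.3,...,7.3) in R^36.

d = √(7.3² + 7.3² + ... + 7.3²) [36 terms] = √(36·7.3²) = 7.3√36 = 43.8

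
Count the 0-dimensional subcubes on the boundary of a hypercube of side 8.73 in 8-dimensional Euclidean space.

Number of 0-faces = C(8,0) · 2^(8-0) = 1 · 256 = 256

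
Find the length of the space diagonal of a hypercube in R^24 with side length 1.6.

d = √(1.6² + 1.6² + ... + 1.6²) [24 terms] = √(24·1.6²) = 1.6√24 ≈ 7.83837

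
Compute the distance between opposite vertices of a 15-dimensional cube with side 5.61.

||(5.61,5.61,...,5.61)|| = √(15)·5.61 ≈ 21.7274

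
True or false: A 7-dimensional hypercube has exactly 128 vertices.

True. The 7-cube has 2^7 = 128 vertices.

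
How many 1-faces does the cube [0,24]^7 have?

The 7-cube has n·2^(n-1) = 7·2^6 = 7·64 = 448 edges.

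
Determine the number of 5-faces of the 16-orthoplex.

Each 5-face is the convex hull of 6 vertices, one chosen as ±e_i from each of 6 distinct axes: 2^6·C(16,6) = 512512.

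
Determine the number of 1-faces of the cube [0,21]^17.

Number of 1-faces = C(17,1) · 2^(17-1) = 17 · 65536 = 1114112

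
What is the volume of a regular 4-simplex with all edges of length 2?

Volume = 2^4 · √(5/2^4) / 4! ≈ 0.372678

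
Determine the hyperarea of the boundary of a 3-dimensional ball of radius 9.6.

The surface area of an n-ball is 2π^(n/2) r^(n-1) / Γ(n/2). For n=3, r=9.6: 4πr² = 4π·(9.6)² ≈ 1158.12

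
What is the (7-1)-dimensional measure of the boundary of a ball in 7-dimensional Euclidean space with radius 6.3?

The surface area of an n-ball is 2π^(n/2) r^(n-1) / Γ(n/2). For n=7, r=6.3: 2.06786e+06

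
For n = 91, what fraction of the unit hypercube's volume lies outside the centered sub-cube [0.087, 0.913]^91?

1 - (1 - 2·0.087)^91 = 1 - 0.826^91 ≈ 0.9999999721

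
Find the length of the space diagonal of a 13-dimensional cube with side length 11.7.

The space diagonal of an n-cube of side s is s√n. Here 11.7·√13 ≈ 42.1849.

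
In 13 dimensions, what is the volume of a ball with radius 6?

V_13(6) = π^(13/2) · (6)^13 / Γ(13/2 + 1) = 61917364224·π^6/5005 ≈ 1.18934e+10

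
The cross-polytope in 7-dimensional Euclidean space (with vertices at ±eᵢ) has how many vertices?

The 7-dimensional cross-polytope has 2n = 2·7 = 14 vertices.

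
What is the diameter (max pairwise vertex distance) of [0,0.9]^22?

d = √(0.9² + 0.9² + ... + 0.9²) [22 terms] = √(22·0.9²) = 0.9√22 ≈ 4.22137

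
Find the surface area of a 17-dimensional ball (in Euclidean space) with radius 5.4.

|∂B_17(5.4)| ≈ 1.25288e+12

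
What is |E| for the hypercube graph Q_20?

Number of 1-faces = C(20,1)·2^(20-1) = 20·524288 = 10485760.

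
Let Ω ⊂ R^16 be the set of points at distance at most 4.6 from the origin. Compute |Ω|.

V_16(4.6) = π^(16/2) · (4.6)^16 / Γ(16/2 + 1) ≈ 9.4581e+09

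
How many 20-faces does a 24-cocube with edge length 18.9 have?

Number of 20-faces = 2^(20+1) · C(24,20+1) = 2097152 · 2024 = 4244635648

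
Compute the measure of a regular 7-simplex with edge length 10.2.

For a regular n-simplex with edge a, V = (a^n / n!)·√((n+1)/2^n). With a=10.2, n=7: V ≈ 569.785.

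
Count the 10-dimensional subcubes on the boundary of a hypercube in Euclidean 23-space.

Choose 10 of 23 axes to span the face (C(23,10) = 1144066 ways), then fix each of the remaining 13 coordinates at one of its two extreme values (2^13 = 8192 ways): 1144066·8192 = 9372188672.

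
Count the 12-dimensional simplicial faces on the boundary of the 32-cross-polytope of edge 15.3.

An n-cross-polytope has 2^(k+1)·C(n,k+1) k-faces. Here 2^13·C(32,13) = 8192·347373600 = 2845684531200.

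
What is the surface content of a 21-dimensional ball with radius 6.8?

S = n·V_n(r)/r = 21·V_21(6.8)/6.8 (volume-to-surface relation), giving 1.30902e+16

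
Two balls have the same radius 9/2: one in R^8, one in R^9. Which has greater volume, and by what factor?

V_8(9/2) ≈ 682478, V_9(9/2) ≈ 2.49592e+06. The 9-ball is larger by a factor of 3.657.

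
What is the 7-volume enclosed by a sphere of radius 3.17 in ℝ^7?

Volume = π^{7/2}·(3.17)^7/Γ(9/2) ≈ 15198.3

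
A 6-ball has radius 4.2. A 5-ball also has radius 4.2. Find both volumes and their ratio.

V_6(4.2) ≈ 28365.7. V_5(4.2) ≈ 6879.31. Ratio V_6/V_5 ≈ 4.123.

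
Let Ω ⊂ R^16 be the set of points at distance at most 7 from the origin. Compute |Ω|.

Volume = π^{16/2}·(7)^16/Γ(9) = 4747561509943·π^8/5760 ≈ 7.82073e+12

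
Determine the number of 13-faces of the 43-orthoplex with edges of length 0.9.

f_13(43-orthoplex) = 2^14 · (43 choose 14) = 1284160886538240.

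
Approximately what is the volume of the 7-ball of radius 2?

V = 2048·π^3/105 ≈ 604.77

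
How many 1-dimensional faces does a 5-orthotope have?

Number of 1-faces = C(5,1) · 2^(5-1) = 5 · 16 = 80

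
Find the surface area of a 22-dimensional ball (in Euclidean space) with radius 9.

The surface area of an n-ball is 2π^(n/2) r^(n-1) / Γ(n/2). For n=22, r=9: 1350851717672992089·π^11/22400 ≈ 1.77422e+19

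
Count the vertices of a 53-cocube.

An n-cross-polytope has 2n vertices; here n = 53, giving 106.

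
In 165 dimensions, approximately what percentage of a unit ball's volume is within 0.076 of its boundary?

1 - (1-0.076)^165 ≈ 0.9999978329 ≈ 99.999783%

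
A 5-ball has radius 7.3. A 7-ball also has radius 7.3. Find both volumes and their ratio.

V_5(7.3) ≈ 109122. V_7(7.3) ≈ 5.21964e+06. Ratio V_5/V_7 ≈ 0.02091.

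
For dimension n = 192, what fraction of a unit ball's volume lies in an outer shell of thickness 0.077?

1 - (1-0.077)^192 ≈ 0.9999997917 ≈ 99.999979%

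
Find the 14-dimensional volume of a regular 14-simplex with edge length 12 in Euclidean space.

V_14 = √(15) · 12^14 / (14! · 2^(14/2)) ≈ 445.62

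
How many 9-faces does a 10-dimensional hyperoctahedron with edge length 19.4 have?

Each 9-face is the convex hull of 10 vertices, one chosen as ±e_i from each of 10 distinct axes: 2^10·C(10,10) = 1024.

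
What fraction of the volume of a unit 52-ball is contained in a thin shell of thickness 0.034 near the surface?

V(inner)/V(outer) = ((1-0.034)/1)^52 ≈ 0.1655, so the shell fraction is 0.834495.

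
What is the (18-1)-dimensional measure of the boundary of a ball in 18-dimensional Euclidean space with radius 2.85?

The surface area of an n-ball is 2π^(n/2) r^(n-1) / Γ(n/2). For n=18, r=2.85: 7.98401e+07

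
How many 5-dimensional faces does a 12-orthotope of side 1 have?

Number of 5-faces = C(12,5) · 2^(12-5) = 792 · 128 = 101376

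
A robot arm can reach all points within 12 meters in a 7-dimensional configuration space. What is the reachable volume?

V = 191102976·π^3/35 ≈ 1.69297e+08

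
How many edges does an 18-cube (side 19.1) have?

Number of 1-faces = C(18,1)·2^(18-1) = 18·131072 = 2359296.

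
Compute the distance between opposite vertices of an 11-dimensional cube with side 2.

d = √(2² + 2² + ... + 2²) [11 terms] = √(11·2²) = 2√11 ≈ 6.63325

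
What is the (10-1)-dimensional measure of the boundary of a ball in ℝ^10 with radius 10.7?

|∂B_10(10.7)| ≈ 4.68837e+10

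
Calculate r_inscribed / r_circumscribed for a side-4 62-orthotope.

r_in = 4/2 (half the side); r_out = 4√62/2 (half the diagonal). Ratio = 1/√62 ≈ 0.127.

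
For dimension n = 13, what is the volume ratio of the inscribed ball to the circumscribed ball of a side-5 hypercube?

Volume scales as r^n, and r_in/r_out = 1/√13, giving (1/√13)^13 ≈ 5.74603e-08.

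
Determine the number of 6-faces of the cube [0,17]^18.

An n-cube has C(n,k)·2^(n-k) k-faces. Here C(18,6)·2^12 = 18564·4096 = 76038144.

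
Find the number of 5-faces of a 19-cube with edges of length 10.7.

Number of 5-faces = C(19,5) · 2^(19-5) = 11628 · 16384 = 190513152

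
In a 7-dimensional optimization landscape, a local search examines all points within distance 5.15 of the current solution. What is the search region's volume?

The n-ball volume is π^(n/2)·r^n/Γ(n/2+1). With n=7, r=5.15: V ≈ 453974.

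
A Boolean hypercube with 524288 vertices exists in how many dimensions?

n = log_2(524288) = 19.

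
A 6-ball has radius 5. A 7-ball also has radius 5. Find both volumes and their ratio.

V_6(5) ≈ 80745.5. V_7(5) ≈ 369122. Ratio V_6/V_7 ≈ 0.2187.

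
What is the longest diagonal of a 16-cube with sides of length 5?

Diagonal = √16 · 5 = 20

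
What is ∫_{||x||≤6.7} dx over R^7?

Volume = π^{7/2}·(6.7)^7/Γ(9/2) ≈ 2.86354e+06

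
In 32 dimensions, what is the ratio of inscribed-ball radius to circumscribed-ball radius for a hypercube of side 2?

For an n-cube of any side s, the inradius is s/2 and the circumradius is s√n/2, so the ratio is 1/√32 ≈ 0.176777.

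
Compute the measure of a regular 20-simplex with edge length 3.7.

For a regular n-simplex with edge a, V = (a^n / n!)·√((n+1)/2^n). With a=3.7, n=20: V ≈ 4.25324e-10.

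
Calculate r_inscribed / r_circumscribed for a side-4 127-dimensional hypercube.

Ratio = (s/2)/(s√127/2) = 127^(-1/2) ≈ 0.0887357.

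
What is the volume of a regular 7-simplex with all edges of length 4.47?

V = (4.47^7 / 7!) · √((7+1) / 2^7) ≈ 1.76873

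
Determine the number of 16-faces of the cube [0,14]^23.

Number of 16-faces = C(23,16) · 2^(23-16) = 245157 · 128 = 31380096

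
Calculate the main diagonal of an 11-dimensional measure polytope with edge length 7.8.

||(7.8,7.8,...,7.8)|| = √(11)·7.8 ≈ 25.8697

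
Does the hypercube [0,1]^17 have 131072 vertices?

True. The 17-cube has 2^17 = 131072 vertices.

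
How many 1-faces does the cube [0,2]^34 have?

The 34-cube has n·2^(n-1) = 34·2^33 = 34·8589934592 = 292057776128 edges.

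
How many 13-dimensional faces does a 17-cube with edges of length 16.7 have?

An n-cube has C(n,k)·2^(n-k) k-faces. Here C(17,13)·2^4 = 2380·16 = 38080.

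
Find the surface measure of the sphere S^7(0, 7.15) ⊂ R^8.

|∂B_8(7.15)| ≈ 3.10185e+07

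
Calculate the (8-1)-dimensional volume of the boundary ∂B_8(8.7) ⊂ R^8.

|∂B_8(8.7)| ≈ 1.22493e+08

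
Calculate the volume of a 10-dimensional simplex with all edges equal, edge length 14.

Volume = 14^10 · √(11/2^10) / 10! ≈ 8261.59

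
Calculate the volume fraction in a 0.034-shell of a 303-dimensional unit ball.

V(inner)/V(outer) = ((1-0.034)/1)^303 ≈ 2.806e-05, so the shell fraction is 0.999972.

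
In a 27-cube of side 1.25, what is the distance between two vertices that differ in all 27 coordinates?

d = √(1.25² + 1.25² + ... + 1.25²) [27 terms] = √(27·1.25²) = 1.25√27 ≈ 6.49519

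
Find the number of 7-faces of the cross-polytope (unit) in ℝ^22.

Each 7-face is the convex hull of 8 vertices, one chosen as ±e_i from each of 8 distinct axes: 2^8·C(22,8) = 81861120.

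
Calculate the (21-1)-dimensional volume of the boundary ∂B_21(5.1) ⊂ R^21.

The surface area of an n-ball is 2π^(n/2) r^(n-1) / Γ(n/2). For n=21, r=5.1: 4.15117e+13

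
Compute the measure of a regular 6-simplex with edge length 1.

V_6 = √(7) · 1^6 / (6! · 2^(6/2)) ≈ 0.000459332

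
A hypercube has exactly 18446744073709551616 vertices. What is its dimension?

The n-cube has 2^n vertices, and 18446744073709551616 = 2^64, so n = 64.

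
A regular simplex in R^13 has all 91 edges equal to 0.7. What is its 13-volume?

For a regular n-simplex with edge a, V = (a^n / n!)·√((n+1)/2^n). With a=0.7, n=13: V ≈ 6.43225e-14.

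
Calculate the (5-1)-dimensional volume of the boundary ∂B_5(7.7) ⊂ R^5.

S_5(7.7) = 2·π^(5/2)·(7.7)^4 / Γ(5/2) ≈ 92519.1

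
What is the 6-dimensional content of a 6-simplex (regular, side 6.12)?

V_6 = √(7) · 6.12^6 / (6! · 2^(6/2)) ≈ 24.1343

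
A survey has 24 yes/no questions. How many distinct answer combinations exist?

An n-cube has 2^n vertices; for n = 24 that is 2^24 = 16777216.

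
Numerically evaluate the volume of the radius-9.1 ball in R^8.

V_8(9.1) = π^(8/2) · (9.1)^8 / Γ(8/2 + 1) ≈ 1.90862e+08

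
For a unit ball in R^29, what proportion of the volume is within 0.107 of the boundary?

Shell fraction = 1 - (1-0.107)^29 ≈ 0.962443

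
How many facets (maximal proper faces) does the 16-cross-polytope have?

f_15(16-orthoplex) = 2^16 · (16 choose 16) = 65536.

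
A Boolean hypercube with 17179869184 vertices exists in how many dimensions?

n = log_2(17179869184) = 34.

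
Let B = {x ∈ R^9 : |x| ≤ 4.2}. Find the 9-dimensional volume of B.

V_9(4.2) = π^(9/2) · (4.2)^9 / Γ(9/2 + 1) ≈ 1.34141e+06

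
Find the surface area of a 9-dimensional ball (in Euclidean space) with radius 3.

S_9(3) = 2·π^(9/2)·(3)^8 / Γ(9/2) = 69984·π^4/35 ≈ 194774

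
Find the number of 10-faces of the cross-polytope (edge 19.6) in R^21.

f_10(21-orthoplex) = 2^11 · (21 choose 11) = 722362368.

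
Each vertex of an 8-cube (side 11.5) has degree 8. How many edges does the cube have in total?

Each of the 2^8 = 256 vertices has degree 8; total edges = 8·2^8/2 = 1024.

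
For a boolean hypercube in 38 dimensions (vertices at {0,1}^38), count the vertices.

An n-cube has 2^n vertices; for n = 38 that is 2^38 = 274877906944.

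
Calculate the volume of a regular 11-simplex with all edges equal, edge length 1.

Volume = 1^11 · √(12/2^11) / 11! ≈ 1.91765e-09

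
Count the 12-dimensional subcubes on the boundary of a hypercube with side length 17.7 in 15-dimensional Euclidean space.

Choose 12 of 15 axes to span the face (C(15,12) = 455 ways), then fix each of the remaining 3 coordinates at one of its two extreme values (2^3 = 8 ways): 455·8 = 3640.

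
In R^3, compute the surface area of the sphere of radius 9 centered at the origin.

S = n·V_n(r)/r = 3·V_3(9)/9 (volume-to-surface relation), giving 4πr² = 4π·(9)² ≈ 1017.88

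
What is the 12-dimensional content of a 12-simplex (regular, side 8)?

For a regular n-simplex with edge a, V = (a^n / n!)·√((n+1)/2^n). With a=8, n=12: V ≈ 8.08229.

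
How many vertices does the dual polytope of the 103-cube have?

An n-cross-polytope has 2n vertices; here n = 103, giving 206.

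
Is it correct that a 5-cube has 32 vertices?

True. The 5-cube has 2^5 = 32 vertices.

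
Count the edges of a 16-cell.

Number of 1-faces = 2^(1+1) · C(4,1+1) = 4 · 6 = 24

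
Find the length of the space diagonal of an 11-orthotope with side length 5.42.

d = √(5.42² + 5.42² + ... + 5.42²) [11 terms] = √(11·5.42²) = 5.42√11 ≈ 17.9761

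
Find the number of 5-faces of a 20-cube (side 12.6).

f_5(20-cube) = (20 choose 5) · 2^15 = 508035072.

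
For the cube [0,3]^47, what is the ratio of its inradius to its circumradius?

r_in = 3/2 (half the side); r_out = 3√47/2 (half the diagonal). Ratio = 1/√47 ≈ 0.145865.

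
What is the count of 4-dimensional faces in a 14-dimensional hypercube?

Number of 4-faces = C(14,4) · 2^(14-4) = 1001 · 1024 = 1025024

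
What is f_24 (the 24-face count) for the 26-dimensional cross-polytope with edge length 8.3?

An n-cross-polytope has 2^(k+1)·C(n,k+1) k-faces. Here 2^25·C(26,25) = 33554432·26 = 872415232.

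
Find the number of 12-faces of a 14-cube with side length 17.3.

An n-cube has C(n,k)·2^(n-k) k-faces. Here C(14,12)·2^2 = 91·4 = 364.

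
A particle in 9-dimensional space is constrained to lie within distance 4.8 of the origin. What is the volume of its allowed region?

V_9(4.8) = π^(9/2) · (4.8)^9 / Γ(9/2 + 1) ≈ 4.46158e+06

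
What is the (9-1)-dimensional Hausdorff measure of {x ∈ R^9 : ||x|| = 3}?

S_9(3) = 2·π^(9/2)·(3)^8 / Γ(9/2) = 69984·π^4/35 ≈ 194774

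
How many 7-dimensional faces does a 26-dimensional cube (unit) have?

Number of 7-faces = C(26,7) · 2^(26-7) = 657800 · 524288 = 344876646400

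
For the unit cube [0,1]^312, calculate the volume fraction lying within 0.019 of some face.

Shell fraction = 1 - (1-0.038)^312 ≈ 0.999994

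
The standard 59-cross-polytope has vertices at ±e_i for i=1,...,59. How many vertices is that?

An n-cross-polytope has 2n vertices; here n = 59, giving 118.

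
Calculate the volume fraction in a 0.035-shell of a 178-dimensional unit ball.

V(inner)/V(outer) = ((1-0.035)/1)^178 ≈ 0.001761, so the shell fraction is 0.998239.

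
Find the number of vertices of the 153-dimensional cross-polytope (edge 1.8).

The 153-dimensional cross-polytope has 2n = 2·153 = 306 vertices.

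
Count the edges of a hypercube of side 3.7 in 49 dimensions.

Number of 1-faces = C(49,1)·2^(49-1) = 49·281474976710656 = 13792273858822144.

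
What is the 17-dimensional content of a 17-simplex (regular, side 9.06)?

For a regular n-simplex with edge a, V = (a^n / n!)·√((n+1)/2^n). With a=9.06, n=17: V ≈ 0.615166.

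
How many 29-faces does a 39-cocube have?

f_29(39-orthoplex) = 2^30 · (39 choose 30) = 227542140366880768.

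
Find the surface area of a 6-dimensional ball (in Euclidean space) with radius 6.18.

S_6(6.18) = 2·π^(6/2)·(6.18)^5 / Γ(6/2) ≈ 279507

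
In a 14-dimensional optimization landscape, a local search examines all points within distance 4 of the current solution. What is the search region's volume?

The n-ball volume is π^(n/2)·r^n/Γ(n/2+1). With n=14, r=4: V = 16777216·π^7/315 ≈ 1.60864e+08.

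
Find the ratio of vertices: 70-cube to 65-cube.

The 70-cube has 2^70 = 1180591620717411303424 vertices. The 65-cube has 2^65 = 36893488147419103232 vertices. Ratio: 1180591620717411303424/36893488147419103232 = 32.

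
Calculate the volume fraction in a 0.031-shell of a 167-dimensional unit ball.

1 - (1-0.031)^167 ≈ 0.994799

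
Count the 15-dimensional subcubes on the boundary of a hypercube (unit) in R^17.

Choose 15 of 17 axes to span the face (C(17,15) = 136 ways), then fix each of the remaining 2 coordinates at one of its two extreme values (2^2 = 4 ways): 136·4 = 544.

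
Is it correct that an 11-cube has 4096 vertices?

False. The 11-cube has 2^11 = 2048 vertices.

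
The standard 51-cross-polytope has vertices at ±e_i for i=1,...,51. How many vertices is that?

The 51-dimensional cross-polytope has 2n = 2·51 = 102 vertices.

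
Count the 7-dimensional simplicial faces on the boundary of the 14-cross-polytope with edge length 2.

Number of 7-faces = 2^(7+1) · C(14,7+1) = 256 · 3003 = 768768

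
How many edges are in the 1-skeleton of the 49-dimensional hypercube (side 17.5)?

An n-cube has n·2^(n-1) edges. With n = 49: 49·281474976710656 = 13792273858822144.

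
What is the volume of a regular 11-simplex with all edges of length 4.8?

V = (4.8^11 / 11!) · √((11+1) / 2^11) ≈ 0.0597618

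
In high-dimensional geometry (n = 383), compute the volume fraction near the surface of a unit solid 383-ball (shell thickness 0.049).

1 - (1-0.049)^383 ≈ 0.9999999956 ≈ (100 - 4.4e-07)%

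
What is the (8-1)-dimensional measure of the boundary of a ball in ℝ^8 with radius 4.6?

|∂B_8(4.6)| ≈ 1.41509e+06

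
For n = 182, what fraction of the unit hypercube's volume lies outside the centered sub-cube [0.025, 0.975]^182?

1 - (1 - 2·0.025)^182 = 1 - 0.95^182 ≈ 0.999912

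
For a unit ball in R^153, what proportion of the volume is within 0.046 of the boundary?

1 - (1-0.046)^153 ≈ 0.999257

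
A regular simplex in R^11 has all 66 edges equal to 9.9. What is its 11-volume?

V_11 = √(12) · 9.9^11 / (11! · 2^(11/2)) ≈ 171.695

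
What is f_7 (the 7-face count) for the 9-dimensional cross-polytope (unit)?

Each 7-face is the convex hull of 8 vertices, one chosen as ±e_i from each of 8 distinct axes: 2^8·C(9,8) = 2304.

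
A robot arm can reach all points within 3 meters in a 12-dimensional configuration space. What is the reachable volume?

The n-ball volume is π^(n/2)·r^n/Γ(n/2+1). With n=12, r=3: V = 59049·π^6/80 ≈ 709613.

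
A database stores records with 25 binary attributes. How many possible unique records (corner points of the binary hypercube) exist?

Number of vertices = 2^25 = 33554432.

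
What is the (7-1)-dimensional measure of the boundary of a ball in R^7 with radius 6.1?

S_7(6.1) = 2·π^(7/2)·(6.1)^6 / Γ(7/2) ≈ 1.70395e+06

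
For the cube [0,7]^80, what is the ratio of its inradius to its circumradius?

For an n-cube of any side s, the inradius is s/2 and the circumradius is s√n/2, so the ratio is 1/√80 ≈ 0.111803.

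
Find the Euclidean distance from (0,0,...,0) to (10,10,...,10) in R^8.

||(10,10,...,10)|| = √(8)·10 ≈ 28.2843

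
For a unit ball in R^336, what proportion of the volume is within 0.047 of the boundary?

V(inner)/V(outer) = ((1-0.047)/1)^336 ≈ 9.445e-08, so the shell fraction is 0.9999999055.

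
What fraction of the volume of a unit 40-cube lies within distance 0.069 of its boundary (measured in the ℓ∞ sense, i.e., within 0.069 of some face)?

Shell fraction = 1 - (1-0.138)^40 ≈ 0.997368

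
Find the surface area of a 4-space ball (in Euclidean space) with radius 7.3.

The surface area of an n-ball is 2π^(n/2) r^(n-1) / Γ(n/2). For n=4, r=7.3: 7678.89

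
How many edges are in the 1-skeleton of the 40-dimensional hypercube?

The 40-cube has n·2^(n-1) = 40·2^39 = 40·549755813888 = 21990232555520 edges.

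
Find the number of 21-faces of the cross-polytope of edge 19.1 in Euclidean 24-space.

Number of 21-faces = 2^(21+1) · C(24,21+1) = 4194304 · 276 = 1157627904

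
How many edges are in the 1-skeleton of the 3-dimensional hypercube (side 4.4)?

Each of the 2^3 = 8 vertices has degree 3; total edges = 3·2^3/2 = 12.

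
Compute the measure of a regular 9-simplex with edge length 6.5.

V = (6.5^9 / 9!) · √((9+1) / 2^9) ≈ 7.97668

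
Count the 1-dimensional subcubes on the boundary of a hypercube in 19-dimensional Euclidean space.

Choose 1 of 19 axes to span the face (C(19,1) = 19 ways), then fix each of the remaining 18 coordinates at one of its two extreme values (2^18 = 262144 ways): 19·262144 = 4980736.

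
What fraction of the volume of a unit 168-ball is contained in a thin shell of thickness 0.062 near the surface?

Shell fraction = 1 - (1-0.062)^168 ≈ 0.999979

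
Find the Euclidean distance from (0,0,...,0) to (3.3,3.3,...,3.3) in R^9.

The space diagonal of an n-cube of side s is s√n. Here 3.3·√9 = 9.9.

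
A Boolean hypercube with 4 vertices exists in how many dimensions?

n = log_2(4) = 2.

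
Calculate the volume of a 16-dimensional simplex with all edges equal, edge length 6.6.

V = (6.6^16 / 16!) · √((16+1) / 2^16) ≈ 0.00997856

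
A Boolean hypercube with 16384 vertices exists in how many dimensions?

Since 2^n = 16384, we have n = 14.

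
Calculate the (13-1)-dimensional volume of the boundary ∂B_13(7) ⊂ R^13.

S = n·V_n(r)/r = 13·V_13(7)/7 (volume-to-surface relation), giving 253097823104·π^6/1485 ≈ 1.63856e+11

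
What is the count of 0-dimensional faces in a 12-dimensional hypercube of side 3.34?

An n-cube has C(n,k)·2^(n-k) k-faces. Here C(12,0)·2^12 = 1·4096 = 4096.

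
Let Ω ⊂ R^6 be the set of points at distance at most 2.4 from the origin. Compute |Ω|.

V_6(2.4) = π^(6/2) · (2.4)^6 / Γ(6/2 + 1) ≈ 987.565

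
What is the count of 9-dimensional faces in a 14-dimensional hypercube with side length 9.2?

Number of 9-faces = C(14,9) · 2^(14-9) = 2002 · 32 = 64064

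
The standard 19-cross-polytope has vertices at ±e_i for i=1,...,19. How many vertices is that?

Number of vertices = 2n = 38.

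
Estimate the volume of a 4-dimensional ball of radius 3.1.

Volume = π^{4/2}·(3.1)^4/Γ(3) ≈ 455.739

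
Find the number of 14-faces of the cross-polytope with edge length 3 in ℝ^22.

An n-cross-polytope has 2^(k+1)·C(n,k+1) k-faces. Here 2^15·C(22,15) = 32768·170544 = 5588385792.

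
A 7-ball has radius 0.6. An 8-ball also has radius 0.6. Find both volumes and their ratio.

V_7(0.6) ≈ 0.132263. V_8(0.6) ≈ 0.0681708. Ratio V_7/V_8 ≈ 1.94.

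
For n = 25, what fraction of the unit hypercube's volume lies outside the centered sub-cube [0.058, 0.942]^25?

The inner cube has side 1-2·0.058 = 0.884 and volume (0.884)^25 ≈ 0.04585, so the shell holds 0.954153 of the volume.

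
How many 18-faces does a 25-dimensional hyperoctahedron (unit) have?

Each 18-face is the convex hull of 19 vertices, one chosen as ±e_i from each of 19 distinct axes: 2^19·C(25,19) = 92851404800.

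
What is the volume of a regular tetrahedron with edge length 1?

Volume = (√2/12) · 1³ = 0.117851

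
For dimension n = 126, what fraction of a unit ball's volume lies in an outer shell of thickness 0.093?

1 - (1-0.093)^126 ≈ 0.9999954447 ≈ 99.999544%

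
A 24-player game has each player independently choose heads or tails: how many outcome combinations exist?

An n-cube has 2^n vertices; for n = 24 that is 2^24 = 16777216.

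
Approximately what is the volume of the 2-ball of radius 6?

V = 36·π ≈ 113.097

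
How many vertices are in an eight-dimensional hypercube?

Choose 0 of 8 axes to span the face (C(8,0) = 1 way), then fix each of the remaining 8 coordinates at one of its two extreme values (2^8 = 256 ways): 1·256 = 256.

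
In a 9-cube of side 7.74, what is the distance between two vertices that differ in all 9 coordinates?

The space diagonal of an n-cube of side s is s√n. Here 7.74·√9 = 23.22.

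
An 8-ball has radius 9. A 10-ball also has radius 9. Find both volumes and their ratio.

V_8(9) ≈ 1.74714e+08. V_10(9) ≈ 8.89187e+09. Ratio V_8/V_10 ≈ 0.01965.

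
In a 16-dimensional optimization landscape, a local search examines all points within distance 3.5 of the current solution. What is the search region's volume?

V = 4747561509943·π^8/377487360 ≈ 1.19335e+08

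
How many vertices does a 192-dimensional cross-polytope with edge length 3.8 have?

The 192-dimensional cross-polytope has 2n = 2·192 = 384 vertices.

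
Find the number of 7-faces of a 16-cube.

Number of 7-faces = C(16,7) · 2^(16-7) = 11440 · 512 = 5857280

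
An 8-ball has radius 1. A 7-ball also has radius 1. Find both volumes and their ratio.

V_8(1) ≈ 4.05871. V_7(1) ≈ 4.72477. Ratio V_8/V_7 ≈ 0.859.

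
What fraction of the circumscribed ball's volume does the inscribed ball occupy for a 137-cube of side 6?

Volume scales as r^n, and r_in/r_out = 1/√137, giving (1/√137)^137 ≈ 4.31163e-147.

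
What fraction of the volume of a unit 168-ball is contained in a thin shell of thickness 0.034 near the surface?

Shell fraction = 1 - (1-0.034)^168 ≈ 0.997007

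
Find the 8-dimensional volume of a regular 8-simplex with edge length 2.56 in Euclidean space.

V_8 = √(9) · 2.56^8 / (8! · 2^(8/2)) ≈ 0.00857829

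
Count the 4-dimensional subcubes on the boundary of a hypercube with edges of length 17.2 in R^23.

f_4(23-cube) = (23 choose 4) · 2^19 = 4642570240.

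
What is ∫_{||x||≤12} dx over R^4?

The n-ball volume is π^(n/2)·r^n/Γ(n/2+1). With n=4, r=12: V = 10368·π^2 ≈ 102328.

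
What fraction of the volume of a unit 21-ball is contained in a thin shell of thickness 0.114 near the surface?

1 - (1-0.114)^21 ≈ 0.921276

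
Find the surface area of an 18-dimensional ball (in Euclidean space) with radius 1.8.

|∂B_18(1.8)| ≈ 32321.5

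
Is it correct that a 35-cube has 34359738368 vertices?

True. The 35-cube has 2^35 = 34359738368 vertices.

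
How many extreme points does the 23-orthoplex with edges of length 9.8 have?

Number of vertices = 2n = 46.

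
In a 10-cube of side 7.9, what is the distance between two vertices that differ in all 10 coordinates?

d = √(7.9² + 7.9² + ... + 7.9²) [10 terms] = √(10·7.9²) = 7.9√10 ≈ 24.982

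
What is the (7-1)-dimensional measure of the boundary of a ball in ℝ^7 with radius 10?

The surface area of an n-ball is 2π^(n/2) r^(n-1) / Γ(n/2). For n=7, r=10: 3200000·π^3/3 ≈ 3.30734e+07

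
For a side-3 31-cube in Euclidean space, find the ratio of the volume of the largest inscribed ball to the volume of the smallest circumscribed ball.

The radii are 3/2 and 3√31/2, so the volume ratio is (1/√31)^31 = 31^{-31/2} ≈ 7.65409e-24.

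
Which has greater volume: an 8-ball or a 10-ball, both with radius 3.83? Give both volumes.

V_8(3.83) ≈ 187922. V_10(3.83) ≈ 1.73203e+06. The 10-ball is larger.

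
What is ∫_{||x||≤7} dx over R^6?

The n-ball volume is π^(n/2)·r^n/Γ(n/2+1). With n=6, r=7: V = 117649·π^3/6 ≈ 607976.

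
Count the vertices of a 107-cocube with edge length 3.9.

The vertices are ±e_1, ..., ±e_107, so there are 2·107 = 214.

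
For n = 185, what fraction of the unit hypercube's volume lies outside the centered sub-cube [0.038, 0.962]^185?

1 - (1 - 2·0.038)^185 = 1 - 0.924^185 ≈ 0.999999554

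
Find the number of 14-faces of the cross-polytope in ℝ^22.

An n-cross-polytope has 2^(k+1)·C(n,k+1) k-faces. Here 2^15·C(22,15) = 32768·170544 = 5588385792.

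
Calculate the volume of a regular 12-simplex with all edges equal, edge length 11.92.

V_12 = √(13) · 11.92^12 / (12! · 2^(12/2)) ≈ 967.765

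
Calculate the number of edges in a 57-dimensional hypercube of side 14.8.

The 57-cube has n·2^(n-1) = 57·2^56 = 57·72057594037927936 = 4107282860161892352 edges.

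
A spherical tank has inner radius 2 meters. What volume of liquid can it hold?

The n-ball volume is π^(n/2)·r^n/Γ(n/2+1). With n=3, r=2: V = 32·π/3 ≈ 33.5103.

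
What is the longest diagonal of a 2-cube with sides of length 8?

The space diagonal of an n-cube of side s is s√n. Here 8·√2 ≈ 11.3137.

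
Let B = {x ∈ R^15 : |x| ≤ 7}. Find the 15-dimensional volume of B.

The n-ball volume is π^(n/2)·r^n/Γ(n/2+1). With n=15, r=7: V = 173625106649344·π^7/289575 ≈ 1.81093e+12.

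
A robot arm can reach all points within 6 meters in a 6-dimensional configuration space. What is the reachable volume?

V_6(6) = π^(6/2) · (6)^6 / Γ(6/2 + 1) = 7776·π^3 ≈ 241105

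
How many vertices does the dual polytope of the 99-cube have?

The vertices are ±e_1, ..., ±e_99, so there are 2·99 = 198.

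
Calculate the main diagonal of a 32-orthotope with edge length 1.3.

Diagonal = √32 · 1.3 ≈ 7.35391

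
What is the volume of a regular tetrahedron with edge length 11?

Volume = (√2/12) · 11³ = 156.86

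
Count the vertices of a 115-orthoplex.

The vertices are ±e_1, ..., ±e_115, so there are 2·115 = 230.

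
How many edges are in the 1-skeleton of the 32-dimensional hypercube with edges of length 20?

An n-cube has n·2^(n-1) edges. With n = 32: 32·2147483648 = 68719476736.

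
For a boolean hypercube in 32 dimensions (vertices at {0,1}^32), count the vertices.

Each vertex is a binary string of length 32, so there are 2^32 = 4294967296.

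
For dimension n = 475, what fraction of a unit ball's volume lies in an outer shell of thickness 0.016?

1 - (1-0.016)^475 ≈ 0.999529 ≈ 99.9529%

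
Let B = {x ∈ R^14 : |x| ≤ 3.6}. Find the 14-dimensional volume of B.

V_14(3.6) = π^(14/2) · (3.6)^14 / Γ(14/2 + 1) ≈ 3.68005e+07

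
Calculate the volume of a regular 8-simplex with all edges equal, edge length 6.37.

V_8 = √(9) · 6.37^8 / (8! · 2^(8/2)) ≈ 12.6065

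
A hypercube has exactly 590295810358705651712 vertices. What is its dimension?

n = log_2(590295810358705651712) = 69.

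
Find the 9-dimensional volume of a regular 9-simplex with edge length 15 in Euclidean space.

Volume = 15^9 · √(10/2^9) / 9! ≈ 14805.5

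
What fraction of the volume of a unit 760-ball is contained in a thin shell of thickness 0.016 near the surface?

1 - (1-0.016)^760 ≈ 0.9999952546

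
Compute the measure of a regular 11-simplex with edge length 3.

V = (3^11 / 11!) · √((11+1) / 2^11) ≈ 0.000339706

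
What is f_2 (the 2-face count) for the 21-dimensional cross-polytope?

Number of 2-faces = 2^(2+1) · C(21,2+1) = 8 · 1330 = 10640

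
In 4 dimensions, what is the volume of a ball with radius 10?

V = 5000·π^2 ≈ 49348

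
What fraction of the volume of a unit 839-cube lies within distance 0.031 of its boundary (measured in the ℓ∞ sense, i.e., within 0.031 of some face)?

Shell fraction = 1 - (1-0.062)^839 ≈ 1 - 4.766e-24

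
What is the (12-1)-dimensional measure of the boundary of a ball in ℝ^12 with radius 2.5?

The surface area of an n-ball is 2π^(n/2) r^(n-1) / Γ(n/2). For n=12, r=2.5: 9765625·π^6/24576 ≈ 382022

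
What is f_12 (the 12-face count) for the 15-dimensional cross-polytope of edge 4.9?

f_12(15-orthoplex) = 2^13 · (15 choose 13) = 860160.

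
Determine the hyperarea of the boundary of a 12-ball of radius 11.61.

S_12(11.61) = 2·π^(12/2)·(11.61)^11 / Γ(12/2) ≈ 8.27756e+12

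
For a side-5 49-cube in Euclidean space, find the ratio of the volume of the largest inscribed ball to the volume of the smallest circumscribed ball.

The radii are 5/2 and 5√49/2, so the volume ratio is (1/√49)^49 = 49^{-49/2} ≈ 3.89221e-42.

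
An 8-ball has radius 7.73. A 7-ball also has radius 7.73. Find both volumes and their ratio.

V_8(7.73) ≈ 5.17397e+07. V_7(7.73) ≈ 7.79178e+06. Ratio V_8/V_7 ≈ 6.64.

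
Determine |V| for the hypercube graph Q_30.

Number of vertices = 2^30 = 1073741824.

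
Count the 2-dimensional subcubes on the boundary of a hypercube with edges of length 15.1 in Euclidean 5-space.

An n-cube has C(n,k)·2^(n-k) k-faces. Here C(5,2)·2^3 = 10·8 = 80.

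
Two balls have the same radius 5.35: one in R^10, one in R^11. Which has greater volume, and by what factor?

V_10(5.35) ≈ 4.89898e+07, V_11(5.35) ≈ 1.93641e+08. The 11-ball is larger by a factor of 3.953.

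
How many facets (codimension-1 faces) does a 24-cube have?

Number of 23-faces = C(24,23) · 2^(24-23) = 24 · 2 = 48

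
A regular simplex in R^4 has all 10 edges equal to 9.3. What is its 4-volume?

V_4 = √(5) · 9.3^4 / (4! · 2^(4/2)) ≈ 174.239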